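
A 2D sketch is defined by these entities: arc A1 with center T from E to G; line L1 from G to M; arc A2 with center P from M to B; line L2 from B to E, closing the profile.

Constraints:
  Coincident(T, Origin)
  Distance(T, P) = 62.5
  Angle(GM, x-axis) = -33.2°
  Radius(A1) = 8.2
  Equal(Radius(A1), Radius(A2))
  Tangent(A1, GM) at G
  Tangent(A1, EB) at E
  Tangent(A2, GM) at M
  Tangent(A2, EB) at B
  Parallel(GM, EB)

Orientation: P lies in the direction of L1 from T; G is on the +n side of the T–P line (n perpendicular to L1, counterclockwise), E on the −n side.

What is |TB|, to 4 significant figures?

63.04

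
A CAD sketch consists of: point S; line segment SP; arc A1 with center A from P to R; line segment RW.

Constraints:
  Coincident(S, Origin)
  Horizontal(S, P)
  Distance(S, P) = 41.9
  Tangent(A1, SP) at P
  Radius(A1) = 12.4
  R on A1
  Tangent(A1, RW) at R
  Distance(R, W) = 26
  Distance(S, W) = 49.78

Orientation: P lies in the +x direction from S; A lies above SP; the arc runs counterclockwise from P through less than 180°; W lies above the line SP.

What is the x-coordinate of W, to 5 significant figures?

30.905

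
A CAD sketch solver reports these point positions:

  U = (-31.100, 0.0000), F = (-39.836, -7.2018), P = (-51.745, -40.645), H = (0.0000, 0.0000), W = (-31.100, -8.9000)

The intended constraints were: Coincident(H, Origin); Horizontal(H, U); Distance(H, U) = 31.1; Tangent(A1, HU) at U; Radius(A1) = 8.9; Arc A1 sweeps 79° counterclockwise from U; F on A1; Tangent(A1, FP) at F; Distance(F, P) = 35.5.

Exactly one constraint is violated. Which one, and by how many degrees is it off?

Tangent(A1, FP) at F — off by 8.60°.

H = (0.00, 0.00) ✓; H.y = 0.00, U.y = 0.00 ✓; |HU| = 31.10 ✓; ∠(WU, UH) = 90.00° ✓; |WU| = 8.900 ✓; bearing(W→F) − bearing(W→U) = 79.00° ✓; |WF| = 8.900 ✓; ∠(WF, FP) = 98.60° ✗; |FP| = 35.50 ✓.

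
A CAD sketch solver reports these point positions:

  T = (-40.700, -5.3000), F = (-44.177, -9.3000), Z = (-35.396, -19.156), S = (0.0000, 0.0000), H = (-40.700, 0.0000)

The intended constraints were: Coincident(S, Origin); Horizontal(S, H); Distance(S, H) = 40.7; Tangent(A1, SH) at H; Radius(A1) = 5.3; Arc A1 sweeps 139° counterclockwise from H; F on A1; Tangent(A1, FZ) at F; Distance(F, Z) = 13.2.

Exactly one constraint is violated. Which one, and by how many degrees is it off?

Tangent(A1, FZ) at F — off by 7.30°.

S = (0.00, 0.00) ✓; S.y = 0.00, H.y = 0.00 ✓; |SH| = 40.70 ✓; ∠(TH, HS) = 90.00° ✓; |TH| = 5.300 ✓; bearing(T→F) − bearing(T→H) = 139.0° ✓; |TF| = 5.300 ✓; ∠(TF, FZ) = 97.30° ✗; |FZ| = 13.20 ✓.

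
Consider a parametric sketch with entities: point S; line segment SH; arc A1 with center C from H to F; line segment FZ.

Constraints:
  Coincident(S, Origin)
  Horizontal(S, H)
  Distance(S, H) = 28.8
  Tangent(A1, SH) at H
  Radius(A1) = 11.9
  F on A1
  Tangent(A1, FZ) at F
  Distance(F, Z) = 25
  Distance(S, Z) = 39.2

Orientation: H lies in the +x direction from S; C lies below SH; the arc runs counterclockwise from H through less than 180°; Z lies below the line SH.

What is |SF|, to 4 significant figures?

20.26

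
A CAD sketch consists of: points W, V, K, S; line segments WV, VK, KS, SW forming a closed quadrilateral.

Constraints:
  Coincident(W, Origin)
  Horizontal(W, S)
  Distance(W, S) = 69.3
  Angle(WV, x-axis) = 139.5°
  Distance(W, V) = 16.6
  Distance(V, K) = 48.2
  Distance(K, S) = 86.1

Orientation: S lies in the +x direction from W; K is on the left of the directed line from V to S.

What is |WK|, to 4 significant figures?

56.18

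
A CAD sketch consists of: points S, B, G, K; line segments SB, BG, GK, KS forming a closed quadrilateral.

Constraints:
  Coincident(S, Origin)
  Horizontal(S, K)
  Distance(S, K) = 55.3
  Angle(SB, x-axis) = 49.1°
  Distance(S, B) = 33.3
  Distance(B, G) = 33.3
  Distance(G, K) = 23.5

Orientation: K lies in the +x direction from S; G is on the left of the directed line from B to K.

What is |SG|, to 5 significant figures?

59.866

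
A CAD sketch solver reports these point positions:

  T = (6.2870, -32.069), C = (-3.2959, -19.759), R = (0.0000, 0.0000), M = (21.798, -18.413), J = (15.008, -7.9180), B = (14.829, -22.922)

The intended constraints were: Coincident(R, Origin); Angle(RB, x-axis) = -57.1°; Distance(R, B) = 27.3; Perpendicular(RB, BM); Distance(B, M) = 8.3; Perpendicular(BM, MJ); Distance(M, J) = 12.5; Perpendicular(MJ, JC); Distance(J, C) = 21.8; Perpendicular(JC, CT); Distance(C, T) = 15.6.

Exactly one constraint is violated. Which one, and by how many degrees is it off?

Perpendicular(JC, CT) — off by 5.00°.

R = (0.00, 0.00) ✓; RB at -57.10° ✓; |RB| = 27.30 ✓; ∠(RB, BM) = 90.00° ✓; |BM| = 8.300 ✓; ∠(BM, MJ) = 90.00° ✓; |MJ| = 12.50 ✓; ∠(MJ, JC) = 90.00° ✓; |JC| = 21.80 ✓; ∠(JC, CT) = 95.00° ✗; |CT| = 15.60 ✓.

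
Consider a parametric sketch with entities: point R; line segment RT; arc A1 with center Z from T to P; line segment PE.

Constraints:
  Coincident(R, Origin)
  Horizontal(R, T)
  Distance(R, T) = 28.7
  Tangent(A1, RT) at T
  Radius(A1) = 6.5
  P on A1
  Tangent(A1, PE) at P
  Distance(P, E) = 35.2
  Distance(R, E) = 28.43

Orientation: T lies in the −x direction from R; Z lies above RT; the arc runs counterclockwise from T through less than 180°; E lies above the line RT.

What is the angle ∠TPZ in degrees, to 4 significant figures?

65.88°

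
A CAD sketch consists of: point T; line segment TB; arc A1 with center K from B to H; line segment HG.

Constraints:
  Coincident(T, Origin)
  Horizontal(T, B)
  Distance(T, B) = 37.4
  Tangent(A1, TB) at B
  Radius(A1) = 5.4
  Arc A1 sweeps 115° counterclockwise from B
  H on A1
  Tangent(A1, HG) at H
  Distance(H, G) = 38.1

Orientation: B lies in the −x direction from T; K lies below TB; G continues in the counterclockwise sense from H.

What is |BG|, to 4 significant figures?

43.67

T is at the origin; T and B share the same y with |TB| = 37.4 and B on the −x side, so B = (-37.40, 0.000). Since A1 is tangent to TB there, KB ⟂ TB, so K = B + (0, -5.4) = (-37.40, -5.400). On A1, B sits at bearing 90° from K; a 115° counterclockwise sweep puts H at bearing 205°, so H = K + 5.4·(cos 205°, sin 205°) = (-42.29, -7.682). A1 meets HG tangentially, so KH is at right angles to HG, so HG runs along (−sin 205°, cos 205°); with |HG| = 38.1, G = (-26.19, -42.21). Then |BG| = |G − B| = 43.67.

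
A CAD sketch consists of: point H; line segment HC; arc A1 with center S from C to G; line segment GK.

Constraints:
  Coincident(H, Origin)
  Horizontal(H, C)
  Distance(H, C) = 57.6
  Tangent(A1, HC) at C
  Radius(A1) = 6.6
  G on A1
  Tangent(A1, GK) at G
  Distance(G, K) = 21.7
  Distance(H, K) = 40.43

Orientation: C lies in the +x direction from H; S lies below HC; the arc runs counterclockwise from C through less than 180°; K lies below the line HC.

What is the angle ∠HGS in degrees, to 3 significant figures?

134°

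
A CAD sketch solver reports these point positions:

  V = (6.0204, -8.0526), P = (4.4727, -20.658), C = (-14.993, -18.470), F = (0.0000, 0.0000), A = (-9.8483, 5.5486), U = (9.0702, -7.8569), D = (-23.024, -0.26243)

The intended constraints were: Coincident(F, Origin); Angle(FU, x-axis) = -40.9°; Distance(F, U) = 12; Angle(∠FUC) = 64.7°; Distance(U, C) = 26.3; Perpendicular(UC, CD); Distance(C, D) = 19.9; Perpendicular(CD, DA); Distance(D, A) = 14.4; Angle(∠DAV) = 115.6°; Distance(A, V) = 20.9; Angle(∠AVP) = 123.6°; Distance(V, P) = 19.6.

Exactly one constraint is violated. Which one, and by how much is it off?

Distance(V, P) = 19.6 — off by 6.90.

F = (0.00, 0.00) ✓; FU at -40.90° ✓; |FU| = 12.00 ✓; ∠FUC = 64.70° ✓; |UC| = 26.30 ✓; ∠(UC, CD) = 90.00° ✓; |CD| = 19.90 ✓; ∠(CD, DA) = 90.00° ✓; |DA| = 14.40 ✓; ∠DAV = 115.6° ✓; |AV| = 20.90 ✓; ∠AVP = 123.6° ✓; |VP| = 12.70 ✗.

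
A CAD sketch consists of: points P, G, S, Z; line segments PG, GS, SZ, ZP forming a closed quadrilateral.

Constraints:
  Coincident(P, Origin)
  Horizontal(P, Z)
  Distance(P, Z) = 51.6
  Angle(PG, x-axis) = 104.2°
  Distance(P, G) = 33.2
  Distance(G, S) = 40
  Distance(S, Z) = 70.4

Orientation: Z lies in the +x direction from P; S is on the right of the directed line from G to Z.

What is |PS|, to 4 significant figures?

19.60

Checks: |GS| = 40.00 ✓; |SZ| = 70.40 ✓.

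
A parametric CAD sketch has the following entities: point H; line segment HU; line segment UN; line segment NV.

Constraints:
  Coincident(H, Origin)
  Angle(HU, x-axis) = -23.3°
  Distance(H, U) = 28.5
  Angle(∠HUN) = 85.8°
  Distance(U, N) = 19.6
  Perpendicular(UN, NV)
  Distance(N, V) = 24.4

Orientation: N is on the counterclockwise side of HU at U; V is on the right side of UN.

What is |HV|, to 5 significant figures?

55.651

H is at the origin; HU runs at -23.3° with length 28.5, so U = 28.5·(cos -23.3°, sin -23.3°) = (26.176, -11.273). ∠HUN = 85.8°, so UN runs at -23.3° + (180° − 85.8°) = 70.900° from the x-axis; with |UN| = 19.6, N = U + 19.6·(cos 70.900°, sin 70.900°) = (32.589, 7.2480). UN is perpendicular to NV; with |NV| = 24.4 on the right of UN, V = N + 24.4·(0.94495, -0.32722) = (55.646, -0.73616). Then |HV| = |V − H| = 55.651.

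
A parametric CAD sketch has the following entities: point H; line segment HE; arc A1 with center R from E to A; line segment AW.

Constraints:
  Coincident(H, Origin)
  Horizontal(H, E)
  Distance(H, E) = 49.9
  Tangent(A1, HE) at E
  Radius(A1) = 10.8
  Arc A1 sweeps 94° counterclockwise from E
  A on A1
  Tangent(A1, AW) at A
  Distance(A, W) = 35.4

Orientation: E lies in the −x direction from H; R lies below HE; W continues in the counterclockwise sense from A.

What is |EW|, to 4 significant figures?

47.60

On A1, E sits at bearing 90° from R; a 94° counterclockwise sweep puts A at bearing 184°, so A = R + 10.8·(cos 184°, sin 184°) = (-60.67, -11.55). The tangent condition forces RA to be normal to AW, so AW runs along (−sin 184°, cos 184°); with |AW| = 35.4, W = (-58.20, -46.87). Then |EW| = |W − E| = 47.60.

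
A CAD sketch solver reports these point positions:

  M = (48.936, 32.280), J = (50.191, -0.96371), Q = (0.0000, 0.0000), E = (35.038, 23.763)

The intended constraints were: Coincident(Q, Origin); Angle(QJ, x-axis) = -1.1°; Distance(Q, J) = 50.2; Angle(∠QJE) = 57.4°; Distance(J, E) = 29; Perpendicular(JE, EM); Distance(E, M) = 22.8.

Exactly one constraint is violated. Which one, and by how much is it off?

Distance(E, M) = 22.8 — off by 6.50.

Q = (0.00, 0.00) ✓; QJ at -1.100° ✓; |QJ| = 50.20 ✓; ∠QJE = 57.40° ✓; |JE| = 29.00 ✓; ∠(JE, EM) = 90.00° ✓; |EM| = 16.30 ✗.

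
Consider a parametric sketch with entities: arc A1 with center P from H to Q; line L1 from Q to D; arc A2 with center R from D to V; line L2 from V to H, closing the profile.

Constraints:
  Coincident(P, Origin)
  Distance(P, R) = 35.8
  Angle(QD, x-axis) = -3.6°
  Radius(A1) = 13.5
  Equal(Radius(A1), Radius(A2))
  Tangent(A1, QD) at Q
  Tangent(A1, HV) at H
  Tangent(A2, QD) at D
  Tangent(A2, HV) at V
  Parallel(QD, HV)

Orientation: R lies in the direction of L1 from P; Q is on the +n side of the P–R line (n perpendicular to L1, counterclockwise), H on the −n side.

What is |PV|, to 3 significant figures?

38.3

The slot axis is L1's direction at -3.6°, so u = (cos -3.6°, sin -3.6°) = (0.998, -0.0628) and n = (−sin -3.6°, cos -3.6°) = (0.0628, 0.998). P is at the origin and R lies 35.8 along u from P, so R = 35.8·u = (35.7, -2.25). Tangency of A1 to both parallel lines with radius 13.5 puts Q and H at P ± 13.5·n: Q = (0.848, 13.5), H = (-0.848, -13.5). Equal radii place D and V the same way about R: D = R + 13.5·n = (36.6, 11.2), V = R − 13.5·n = (34.9, -15.7). Then |PV| = |V − P| = 38.3.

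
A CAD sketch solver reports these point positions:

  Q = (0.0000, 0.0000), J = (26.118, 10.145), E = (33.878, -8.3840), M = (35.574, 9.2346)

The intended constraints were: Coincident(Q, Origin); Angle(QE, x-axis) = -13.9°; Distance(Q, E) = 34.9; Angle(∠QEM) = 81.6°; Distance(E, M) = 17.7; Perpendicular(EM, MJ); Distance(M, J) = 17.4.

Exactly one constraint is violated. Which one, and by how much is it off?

Distance(M, J) = 17.4 — off by 7.90.

Q = (0.00, 0.00) ✓; QE at -13.90° ✓; |QE| = 34.90 ✓; ∠QEM = 81.60° ✓; |EM| = 17.70 ✓; ∠(EM, MJ) = 90.00° ✓; |MJ| = 9.500 ✗.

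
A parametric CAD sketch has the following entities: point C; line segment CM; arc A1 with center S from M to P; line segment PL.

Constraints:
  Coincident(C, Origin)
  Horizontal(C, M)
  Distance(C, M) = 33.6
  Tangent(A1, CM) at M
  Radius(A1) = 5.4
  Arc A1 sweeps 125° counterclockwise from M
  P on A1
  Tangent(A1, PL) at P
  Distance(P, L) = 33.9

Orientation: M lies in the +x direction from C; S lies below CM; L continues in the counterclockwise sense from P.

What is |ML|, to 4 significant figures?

39.25

C is at the origin; C and M share the same y with |CM| = 33.6 and M on the +x side, so M = (33.60, 0.000). Tangency of A1 to CM means the radius SM is perpendicular to CM, so S = M + (0, -5.4) = (33.60, -5.400). On A1, M sits at bearing 90° from S; a 125° counterclockwise sweep puts P at bearing 215°, so P = S + 5.4·(cos 215°, sin 215°) = (29.18, -8.497). Tangency of A1 to PL means the radius SP is perpendicular to PL, so PL runs along (−sin 215°, cos 215°); with |PL| = 33.9, L = (48.62, -36.27). Then |ML| = |L − M| = 39.25.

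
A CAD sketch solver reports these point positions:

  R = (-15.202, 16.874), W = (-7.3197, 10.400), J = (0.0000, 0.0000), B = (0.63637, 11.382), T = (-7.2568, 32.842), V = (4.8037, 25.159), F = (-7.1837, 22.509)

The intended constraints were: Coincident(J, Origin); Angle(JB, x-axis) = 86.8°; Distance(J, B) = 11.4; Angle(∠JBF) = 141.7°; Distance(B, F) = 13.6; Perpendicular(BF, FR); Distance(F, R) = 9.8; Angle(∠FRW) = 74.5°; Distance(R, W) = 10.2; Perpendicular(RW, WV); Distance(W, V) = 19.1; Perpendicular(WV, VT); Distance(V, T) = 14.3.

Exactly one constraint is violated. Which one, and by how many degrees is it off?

Perpendicular(WV, VT) — off by 6.90°.

J = (0.00, 0.00) ✓; JB at 86.80° ✓; |JB| = 11.40 ✓; ∠JBF = 141.7° ✓; |BF| = 13.60 ✓; ∠(BF, FR) = 90.00° ✓; |FR| = 9.800 ✓; ∠FRW = 74.50° ✓; |RW| = 10.20 ✓; ∠(RW, WV) = 90.00° ✓; |WV| = 19.10 ✓; ∠(WV, VT) = 96.90° ✗; |VT| = 14.30 ✓.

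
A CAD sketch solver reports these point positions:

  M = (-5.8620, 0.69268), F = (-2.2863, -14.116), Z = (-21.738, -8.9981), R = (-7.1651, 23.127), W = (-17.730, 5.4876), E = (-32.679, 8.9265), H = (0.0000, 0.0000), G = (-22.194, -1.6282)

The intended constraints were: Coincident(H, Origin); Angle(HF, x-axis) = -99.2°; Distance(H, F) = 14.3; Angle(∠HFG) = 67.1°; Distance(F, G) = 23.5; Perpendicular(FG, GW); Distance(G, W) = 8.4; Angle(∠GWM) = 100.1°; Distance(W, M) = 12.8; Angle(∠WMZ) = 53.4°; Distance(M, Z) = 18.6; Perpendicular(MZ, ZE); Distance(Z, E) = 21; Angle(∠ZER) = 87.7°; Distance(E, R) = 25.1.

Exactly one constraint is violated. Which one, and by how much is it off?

Distance(E, R) = 25.1 — off by 4.10.

H = (0.00, 0.00) ✓; HF at -99.20° ✓; |HF| = 14.30 ✓; ∠HFG = 67.10° ✓; |FG| = 23.50 ✓; ∠(FG, GW) = 90.00° ✓; |GW| = 8.400 ✓; ∠GWM = 100.1° ✓; |WM| = 12.80 ✓; ∠WMZ = 53.40° ✓; |MZ| = 18.60 ✓; ∠(MZ, ZE) = 90.00° ✓; |ZE| = 21.00 ✓; ∠ZER = 87.70° ✓; |ER| = 29.20 ✗.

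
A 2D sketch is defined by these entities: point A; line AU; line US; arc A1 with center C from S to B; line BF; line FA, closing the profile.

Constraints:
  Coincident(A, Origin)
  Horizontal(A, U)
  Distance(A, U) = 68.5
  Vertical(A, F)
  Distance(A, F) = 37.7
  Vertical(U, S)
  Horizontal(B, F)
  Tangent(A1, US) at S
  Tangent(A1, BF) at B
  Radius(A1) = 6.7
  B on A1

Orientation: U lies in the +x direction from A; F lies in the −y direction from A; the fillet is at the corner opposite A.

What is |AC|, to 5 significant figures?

69.139

A is at the origin; AU is horizontal with |AU| = 68.5 and U on the +x side, so U = (68.500, 0.0000). A and F share the same x with |AF| = 37.7 and F on the −y side, so F = (0.0000, -37.700). The virtual corner opposite A is at (68.500, -37.700). Tangency of A1 to US means the radius CS is perpendicular to US and A1 meets BF tangentially, so CB is at right angles to BF, with radius 6.7, so the center C sits 6.7 in from both sides at C = (61.800, -31.000). Then |AC| = |C − A| = 69.139.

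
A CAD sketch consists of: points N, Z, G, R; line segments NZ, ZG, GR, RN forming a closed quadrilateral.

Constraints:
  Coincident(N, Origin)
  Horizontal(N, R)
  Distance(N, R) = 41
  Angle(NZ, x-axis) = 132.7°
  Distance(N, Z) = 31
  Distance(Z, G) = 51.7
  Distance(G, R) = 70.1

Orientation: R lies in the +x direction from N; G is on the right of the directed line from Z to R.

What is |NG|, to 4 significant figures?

36.84

Checks: |ZG| = 51.70 ✓; |GR| = 70.10 ✓.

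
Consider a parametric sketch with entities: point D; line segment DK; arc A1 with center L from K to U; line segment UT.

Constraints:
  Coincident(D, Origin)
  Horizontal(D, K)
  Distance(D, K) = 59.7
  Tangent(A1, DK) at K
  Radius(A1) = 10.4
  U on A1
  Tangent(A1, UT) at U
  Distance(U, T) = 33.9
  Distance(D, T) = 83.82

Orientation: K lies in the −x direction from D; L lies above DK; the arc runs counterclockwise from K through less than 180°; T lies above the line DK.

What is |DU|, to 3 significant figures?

53.9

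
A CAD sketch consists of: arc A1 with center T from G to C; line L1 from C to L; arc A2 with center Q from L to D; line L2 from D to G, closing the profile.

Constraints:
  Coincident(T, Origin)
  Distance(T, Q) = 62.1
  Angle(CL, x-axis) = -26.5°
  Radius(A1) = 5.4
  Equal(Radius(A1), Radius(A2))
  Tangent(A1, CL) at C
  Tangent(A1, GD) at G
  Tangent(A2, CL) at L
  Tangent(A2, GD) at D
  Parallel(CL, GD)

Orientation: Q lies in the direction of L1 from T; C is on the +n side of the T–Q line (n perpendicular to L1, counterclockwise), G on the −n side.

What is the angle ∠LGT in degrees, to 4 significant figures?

80.13°

The slot axis is L1's direction at -26.5°, so u = (cos -26.5°, sin -26.5°) = (0.8949, -0.4462) and n = (−sin -26.5°, cos -26.5°) = (0.4462, 0.8949). T is at the origin and Q lies 62.1 along u from T, so Q = 62.1·u = (55.58, -27.71). Tangency of A1 to both parallel lines with radius 5.4 puts C and G at T ± 5.4·n: C = (2.409, 4.833), G = (-2.409, -4.833). Equal radii place L and D the same way about Q: L = Q + 5.4·n = (57.98, -22.88), D = Q − 5.4·n = (53.17, -32.54). Then cos ∠LGT = GL·GT / (|GL||GT|), giving 80.13°.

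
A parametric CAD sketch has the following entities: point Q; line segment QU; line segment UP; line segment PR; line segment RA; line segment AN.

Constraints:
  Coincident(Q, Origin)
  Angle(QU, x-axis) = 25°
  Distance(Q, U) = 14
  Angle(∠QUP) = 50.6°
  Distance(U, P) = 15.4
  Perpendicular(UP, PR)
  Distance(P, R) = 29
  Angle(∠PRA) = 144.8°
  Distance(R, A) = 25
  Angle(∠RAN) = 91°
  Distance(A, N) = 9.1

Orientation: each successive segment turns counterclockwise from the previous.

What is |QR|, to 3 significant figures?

19.3

Q is at the origin; QU runs at 25.0° with length 14.0, so U = (12.7, 5.92). ∠QUP = 50.6° gives UP at 154° from the x-axis; with |UP| = 15.4, P = (-1.20, 12.6). UP is perpendicular to PR, so PR runs at -116°; with |PR| = 29.0, R = (-13.7, -13.6). Then |QR| = |R − Q| = 19.3.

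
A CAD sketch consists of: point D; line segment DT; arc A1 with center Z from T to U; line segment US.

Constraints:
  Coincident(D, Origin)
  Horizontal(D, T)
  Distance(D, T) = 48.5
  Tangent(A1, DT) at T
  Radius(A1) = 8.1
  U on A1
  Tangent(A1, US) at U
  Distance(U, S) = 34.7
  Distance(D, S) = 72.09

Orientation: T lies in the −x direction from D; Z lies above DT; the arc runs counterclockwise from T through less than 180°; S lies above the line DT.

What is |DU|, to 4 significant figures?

43.14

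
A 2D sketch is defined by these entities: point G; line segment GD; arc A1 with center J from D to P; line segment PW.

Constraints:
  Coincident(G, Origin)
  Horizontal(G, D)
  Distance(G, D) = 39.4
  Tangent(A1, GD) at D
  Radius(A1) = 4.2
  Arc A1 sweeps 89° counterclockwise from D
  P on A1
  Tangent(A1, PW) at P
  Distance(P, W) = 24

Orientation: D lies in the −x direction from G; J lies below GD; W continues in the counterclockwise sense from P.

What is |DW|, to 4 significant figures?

28.50

G is at the origin; G and D share the same y with |GD| = 39.4 and D on the −x side, so D = (-39.40, 0.000). Tangency of A1 to GD means the radius JD is perpendicular to GD, so J = D + (0, -4.2) = (-39.40, -4.200). On A1, D sits at bearing 90° from J; an 89° counterclockwise sweep puts P at bearing 179°, so P = J + 4.2·(cos 179°, sin 179°) = (-43.60, -4.127). The tangent condition forces JP to be normal to PW, so PW runs along (−sin 179°, cos 179°); with |PW| = 24.0, W = (-44.02, -28.12). Then |DW| = |W − D| = 28.50.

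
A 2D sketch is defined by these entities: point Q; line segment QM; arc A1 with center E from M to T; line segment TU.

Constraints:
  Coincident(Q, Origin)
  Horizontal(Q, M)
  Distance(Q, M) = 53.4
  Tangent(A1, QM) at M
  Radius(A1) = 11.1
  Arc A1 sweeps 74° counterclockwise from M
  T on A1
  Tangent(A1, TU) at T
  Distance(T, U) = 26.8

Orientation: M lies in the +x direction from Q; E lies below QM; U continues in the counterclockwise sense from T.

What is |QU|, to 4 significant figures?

48.91

Q is at the origin; Q and M share the same y with |QM| = 53.4 and M on the +x side, so M = (53.40, 0.000). Tangency of A1 to QM means the radius EM is perpendicular to QM, so E = M + (0, -11.1) = (53.40, -11.10). On A1, M sits at bearing 90° from E; a 74° counterclockwise sweep puts T at bearing 164°, so T = E + 11.1·(cos 164°, sin 164°) = (42.73, -8.040). Tangency of A1 to TU means the radius ET is perpendicular to TU, so TU runs along (−sin 164°, cos 164°); with |TU| = 26.8, U = (35.34, -33.80). Then |QU| = |U − Q| = 48.91.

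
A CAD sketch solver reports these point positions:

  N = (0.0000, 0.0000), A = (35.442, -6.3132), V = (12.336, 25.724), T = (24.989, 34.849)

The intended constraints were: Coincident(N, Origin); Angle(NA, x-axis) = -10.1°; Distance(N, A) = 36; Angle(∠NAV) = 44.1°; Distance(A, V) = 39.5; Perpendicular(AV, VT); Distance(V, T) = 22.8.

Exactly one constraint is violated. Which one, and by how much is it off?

Distance(V, T) = 22.8 — off by 7.20.

N = (0.00, 0.00) ✓; NA at -10.10° ✓; |NA| = 36.00 ✓; ∠NAV = 44.10° ✓; |AV| = 39.50 ✓; ∠(AV, VT) = 90.00° ✓; |VT| = 15.60 ✗.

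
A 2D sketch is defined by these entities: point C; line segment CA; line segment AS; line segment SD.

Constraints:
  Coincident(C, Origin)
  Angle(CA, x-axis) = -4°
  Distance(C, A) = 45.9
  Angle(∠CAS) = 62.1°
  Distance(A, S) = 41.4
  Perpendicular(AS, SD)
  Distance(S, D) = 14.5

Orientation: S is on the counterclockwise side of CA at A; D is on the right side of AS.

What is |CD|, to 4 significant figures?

58.56

C is at the origin; CA runs at -4.0° with length 45.9, so A = 45.9·(cos -4.0°, sin -4.0°) = (45.79, -3.202). ∠CAS = 62.1°, so AS runs at -4.0° + (180° − 62.1°) = 113.9° from the x-axis; with |AS| = 41.4, S = A + 41.4·(cos 113.9°, sin 113.9°) = (29.02, 34.65). AS is perpendicular to SD; with |SD| = 14.5 on the right of AS, D = S + 14.5·(0.9143, 0.4051) = (42.27, 40.52). Then |CD| = |D − C| = 58.56.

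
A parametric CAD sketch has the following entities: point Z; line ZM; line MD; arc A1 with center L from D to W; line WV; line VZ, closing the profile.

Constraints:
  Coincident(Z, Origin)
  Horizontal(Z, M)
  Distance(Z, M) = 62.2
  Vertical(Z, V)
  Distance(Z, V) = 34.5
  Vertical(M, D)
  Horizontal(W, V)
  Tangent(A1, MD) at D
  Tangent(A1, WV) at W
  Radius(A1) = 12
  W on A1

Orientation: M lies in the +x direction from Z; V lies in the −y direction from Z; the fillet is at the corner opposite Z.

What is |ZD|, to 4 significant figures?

66.14

Z is at the origin; ZM is horizontal with |ZM| = 62.2 and M on the +x side, so M = (62.20, 0.000). ZV is vertical with |ZV| = 34.5 and V on the −y side, so V = (0.000, -34.50). The virtual corner opposite Z is at (62.20, -34.50). Tangency of A1 to MD means the radius LD is perpendicular to MD and A1 meets WV tangentially, so LW is at right angles to WV, with radius 12.0, so the center L sits 12.0 in from both sides at L = (50.20, -22.50). That places the tangent points at D = (62.20, -22.50) on MD and W = (50.20, -34.50) on WV. Then |ZD| = |D − Z| = 66.14.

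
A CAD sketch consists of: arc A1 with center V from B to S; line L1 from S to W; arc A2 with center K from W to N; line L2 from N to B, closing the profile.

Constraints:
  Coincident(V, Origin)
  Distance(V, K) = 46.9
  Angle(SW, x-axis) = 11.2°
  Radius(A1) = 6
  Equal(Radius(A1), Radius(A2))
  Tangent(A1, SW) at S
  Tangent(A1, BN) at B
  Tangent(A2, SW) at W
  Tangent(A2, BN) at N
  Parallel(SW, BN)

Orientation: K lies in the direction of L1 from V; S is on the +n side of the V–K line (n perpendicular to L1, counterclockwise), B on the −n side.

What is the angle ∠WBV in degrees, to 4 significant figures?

75.65°

The slot axis is L1's direction at 11.2°, so u = (cos 11.2°, sin 11.2°) = (0.9810, 0.1942) and n = (−sin 11.2°, cos 11.2°) = (-0.1942, 0.9810). V is at the origin and K lies 46.9 along u from V, so K = 46.9·u = (46.01, 9.110). Tangency of A1 to both parallel lines with radius 6.0 puts S and B at V ± 6.0·n: S = (-1.165, 5.886), B = (1.165, -5.886). Equal radii place W and N the same way about K: W = K + 6.0·n = (44.84, 15.00), N = K − 6.0·n = (47.17, 3.224). Then cos ∠WBV = BW·BV / (|BW||BV|), giving 75.65°.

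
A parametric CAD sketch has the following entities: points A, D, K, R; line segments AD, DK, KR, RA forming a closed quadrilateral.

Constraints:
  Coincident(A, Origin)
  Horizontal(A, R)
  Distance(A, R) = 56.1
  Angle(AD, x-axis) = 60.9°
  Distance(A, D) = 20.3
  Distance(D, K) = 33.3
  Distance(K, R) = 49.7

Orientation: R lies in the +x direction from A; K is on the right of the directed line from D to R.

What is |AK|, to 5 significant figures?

17.912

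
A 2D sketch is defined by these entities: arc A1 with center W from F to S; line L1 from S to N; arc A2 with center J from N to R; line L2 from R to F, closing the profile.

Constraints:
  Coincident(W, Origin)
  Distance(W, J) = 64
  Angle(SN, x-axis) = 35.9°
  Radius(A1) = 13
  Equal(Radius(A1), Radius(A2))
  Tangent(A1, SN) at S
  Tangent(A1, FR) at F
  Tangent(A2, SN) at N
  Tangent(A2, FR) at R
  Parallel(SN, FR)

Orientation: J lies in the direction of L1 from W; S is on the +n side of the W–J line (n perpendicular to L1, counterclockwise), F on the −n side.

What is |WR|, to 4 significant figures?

65.31

The slot axis is L1's direction at 35.9°, so u = (cos 35.9°, sin 35.9°) = (0.8100, 0.5864) and n = (−sin 35.9°, cos 35.9°) = (-0.5864, 0.8100). W is at the origin and J lies 64.0 along u from W, so J = 64.0·u = (51.84, 37.53). Tangency of A1 to both parallel lines with radius 13.0 puts S and F at W ± 13.0·n: S = (-7.623, 10.53), F = (7.623, -10.53). Equal radii place N and R the same way about J: N = J + 13.0·n = (44.22, 48.06), R = J − 13.0·n = (59.47, 27.00). Then |WR| = |R − W| = 65.31.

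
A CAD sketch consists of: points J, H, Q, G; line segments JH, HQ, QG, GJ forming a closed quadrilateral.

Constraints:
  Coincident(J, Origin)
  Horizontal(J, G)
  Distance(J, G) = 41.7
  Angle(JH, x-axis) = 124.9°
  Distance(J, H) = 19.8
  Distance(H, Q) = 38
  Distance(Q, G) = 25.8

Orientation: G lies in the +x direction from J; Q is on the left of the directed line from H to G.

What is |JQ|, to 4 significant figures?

33.59

J is at the origin; JG is horizontal with |JG| = 41.7 and G in +x, so G = (41.7, 0). JH runs at 124.9° with |JH| = 19.8, so H = (-11.33, 16.24). Q is determined by |HQ| = 38.0 and |QG| = 25.8 together: it lies at the intersection of circle(H, 38.0) and circle(G, 25.8). With |HG| = 55.46, the foot of the radical line on HG is 34.75 from H and the perpendicular offset is √(38.0² − 34.75²) = 15.38. Taking the left-of-HG solution: Q = (26.40, 20.77).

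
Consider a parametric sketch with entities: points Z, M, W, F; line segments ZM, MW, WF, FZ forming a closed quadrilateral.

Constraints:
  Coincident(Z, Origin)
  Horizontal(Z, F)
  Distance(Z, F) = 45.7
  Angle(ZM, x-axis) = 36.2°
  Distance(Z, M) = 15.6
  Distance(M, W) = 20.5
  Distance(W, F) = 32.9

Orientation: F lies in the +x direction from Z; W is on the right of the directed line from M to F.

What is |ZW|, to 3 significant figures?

18.5

Z is at the origin; Z and F share the same y with |ZF| = 45.7 and F in +x, so F = (45.7, 0). ZM runs at 36.2° with |ZM| = 15.6, so M = (12.6, 9.21). W is determined by |MW| = 20.5 and |WF| = 32.9 together: it lies at the intersection of circle(M, 20.5) and circle(F, 32.9). With |MF| = 34.4, the foot of the radical line on MF is 7.55 from M and the perpendicular offset is √(20.5² − 7.55²) = 19.1. Taking the right-of-MF solution: W = (14.8, -11.2).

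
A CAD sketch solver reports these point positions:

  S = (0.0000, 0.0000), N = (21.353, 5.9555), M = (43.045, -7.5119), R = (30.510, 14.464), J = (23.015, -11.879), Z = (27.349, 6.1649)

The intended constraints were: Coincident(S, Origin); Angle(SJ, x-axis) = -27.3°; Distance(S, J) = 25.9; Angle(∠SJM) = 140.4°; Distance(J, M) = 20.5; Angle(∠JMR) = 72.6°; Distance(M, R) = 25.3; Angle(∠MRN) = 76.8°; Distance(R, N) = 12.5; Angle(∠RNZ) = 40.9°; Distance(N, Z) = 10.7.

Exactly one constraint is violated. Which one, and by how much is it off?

Distance(N, Z) = 10.7 — off by 4.70.

S = (0.00, 0.00) ✓; SJ at -27.30° ✓; |SJ| = 25.90 ✓; ∠SJM = 140.4° ✓; |JM| = 20.50 ✓; ∠JMR = 72.60° ✓; |MR| = 25.30 ✓; ∠MRN = 76.80° ✓; |RN| = 12.50 ✓; ∠RNZ = 40.90° ✓; |NZ| = 6.000 ✗.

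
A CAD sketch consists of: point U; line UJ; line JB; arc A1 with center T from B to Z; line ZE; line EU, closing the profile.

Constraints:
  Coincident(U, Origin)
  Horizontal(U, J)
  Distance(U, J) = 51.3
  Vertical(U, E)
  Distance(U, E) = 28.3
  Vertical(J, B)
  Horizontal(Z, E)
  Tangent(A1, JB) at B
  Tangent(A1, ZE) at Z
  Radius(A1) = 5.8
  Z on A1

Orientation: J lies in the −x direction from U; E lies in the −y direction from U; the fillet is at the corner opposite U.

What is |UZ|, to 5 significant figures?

53.583

U is at the origin; UJ is horizontal with |UJ| = 51.3 and J on the −x side, so J = (-51.300, 0.0000). U and E share the same x with |UE| = 28.3 and E on the −y side, so E = (0.0000, -28.300). The virtual corner opposite U is at (-51.300, -28.300). A1 meets JB tangentially, so TB is at right angles to JB and the tangent condition forces TZ to be normal to ZE, with radius 5.8, so the center T sits 5.8 in from both sides at T = (-45.500, -22.500). That places the tangent points at B = (-51.300, -22.500) on JB and Z = (-45.500, -28.300) on ZE. Then |UZ| = |Z − U| = 53.583.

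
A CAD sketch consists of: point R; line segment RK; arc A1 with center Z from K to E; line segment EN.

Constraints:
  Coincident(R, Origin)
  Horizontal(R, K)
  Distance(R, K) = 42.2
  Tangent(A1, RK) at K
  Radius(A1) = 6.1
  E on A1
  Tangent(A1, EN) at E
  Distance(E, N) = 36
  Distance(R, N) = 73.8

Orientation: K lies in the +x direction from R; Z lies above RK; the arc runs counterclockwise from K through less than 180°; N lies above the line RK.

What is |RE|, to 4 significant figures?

47.60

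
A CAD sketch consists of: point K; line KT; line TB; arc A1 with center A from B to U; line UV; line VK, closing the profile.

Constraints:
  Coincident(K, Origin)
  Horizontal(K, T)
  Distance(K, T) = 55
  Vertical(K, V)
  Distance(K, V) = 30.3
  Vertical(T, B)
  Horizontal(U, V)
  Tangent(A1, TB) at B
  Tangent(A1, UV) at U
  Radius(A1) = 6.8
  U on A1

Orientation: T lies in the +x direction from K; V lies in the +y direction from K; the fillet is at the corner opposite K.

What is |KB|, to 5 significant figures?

59.810

K is at the origin; KT is horizontal with |KT| = 55.0 and T on the +x side, so T = (55.000, 0.0000). K and V share the same x with |KV| = 30.3 and V on the +y side, so V = (0.0000, 30.300). The virtual corner opposite K is at (55.000, 30.300). A1 meets TB tangentially, so AB is at right angles to TB and since A1 is tangent to UV there, AU ⟂ UV, with radius 6.8, so the center A sits 6.8 in from both sides at A = (48.200, 23.500). That places the tangent points at B = (55.000, 23.500) on TB and U = (48.200, 30.300) on UV. Then |KB| = |B − K| = 59.810.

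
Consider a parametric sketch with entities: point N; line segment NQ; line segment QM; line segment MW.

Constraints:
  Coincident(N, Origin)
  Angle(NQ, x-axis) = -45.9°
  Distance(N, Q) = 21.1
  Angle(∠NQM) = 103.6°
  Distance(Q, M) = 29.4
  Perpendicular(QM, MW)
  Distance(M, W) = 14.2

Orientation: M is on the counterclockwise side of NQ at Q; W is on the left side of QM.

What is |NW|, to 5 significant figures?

34.936

N is at the origin; NQ runs at -45.9° with length 21.1, so Q = 21.1·(cos -45.9°, sin -45.9°) = (14.684, -15.152). ∠NQM = 103.6°, so QM runs at -45.9° + (180° − 103.6°) = 30.500° from the x-axis; with |QM| = 29.4, M = Q + 29.4·(cos 30.500°, sin 30.500°) = (40.016, -0.23084). QM is perpendicular to MW; with |MW| = 14.2 on the left of QM, W = M + 14.2·(-0.50754, 0.86163) = (32.809, 12.004). Then |NW| = |W − N| = 34.936.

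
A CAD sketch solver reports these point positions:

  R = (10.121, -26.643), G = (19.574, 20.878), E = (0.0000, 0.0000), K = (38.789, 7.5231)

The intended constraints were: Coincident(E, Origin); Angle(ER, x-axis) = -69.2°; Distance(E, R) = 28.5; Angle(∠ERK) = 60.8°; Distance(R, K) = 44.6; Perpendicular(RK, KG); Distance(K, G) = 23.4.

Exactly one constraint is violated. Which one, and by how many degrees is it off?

Perpendicular(RK, KG) — off by 5.20°.

E = (0.00, 0.00) ✓; ER at -69.20° ✓; |ER| = 28.50 ✓; ∠ERK = 60.80° ✓; |RK| = 44.60 ✓; ∠(RK, KG) = 95.20° ✗; |KG| = 23.40 ✓.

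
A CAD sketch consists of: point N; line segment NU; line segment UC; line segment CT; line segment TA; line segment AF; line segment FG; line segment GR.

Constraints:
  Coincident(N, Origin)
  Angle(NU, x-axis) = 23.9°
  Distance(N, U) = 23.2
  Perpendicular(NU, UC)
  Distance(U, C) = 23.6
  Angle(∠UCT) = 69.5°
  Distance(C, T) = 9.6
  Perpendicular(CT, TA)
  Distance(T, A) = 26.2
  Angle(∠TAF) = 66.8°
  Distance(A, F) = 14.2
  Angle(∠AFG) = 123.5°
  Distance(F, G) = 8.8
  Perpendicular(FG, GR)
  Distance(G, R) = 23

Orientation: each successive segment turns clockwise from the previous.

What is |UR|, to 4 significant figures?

17.05

N is at the origin; NU runs at 23.9° with length 23.2, so U = (21.21, 9.399). NU is perpendicular to UC, so UC runs at -66.10°; with |UC| = 23.6, C = (30.77, -12.18). ∠UCT = 69.5° gives CT at -176.6° from the x-axis; with |CT| = 9.6, T = (21.19, -12.75). The perpendicularity gives TA at right angles to CT, so TA runs at 93.40°; with |TA| = 26.2, A = (19.64, 13.41). ∠TAF = 66.8° gives AF at -19.80° from the x-axis; with |AF| = 14.2, F = (33.00, 8.597). ∠AFG = 123.5° gives FG at -76.30° from the x-axis; with |FG| = 8.8, G = (35.08, 0.04772). FG ⟂ GR, so GR runs at -166.3°; with |GR| = 23.0, R = (12.73, -5.400). Then |UR| = |R − U| = 17.05.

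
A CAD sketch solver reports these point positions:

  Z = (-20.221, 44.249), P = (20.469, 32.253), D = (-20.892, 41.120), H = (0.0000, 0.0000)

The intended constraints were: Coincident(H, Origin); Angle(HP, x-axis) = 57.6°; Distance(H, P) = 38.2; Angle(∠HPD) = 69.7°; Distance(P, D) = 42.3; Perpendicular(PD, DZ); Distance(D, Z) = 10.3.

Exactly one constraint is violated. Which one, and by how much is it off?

Distance(D, Z) = 10.3 — off by 7.10.

H = (0.00, 0.00) ✓; HP at 57.60° ✓; |HP| = 38.20 ✓; ∠HPD = 69.70° ✓; |PD| = 42.30 ✓; ∠(PD, DZ) = 90.00° ✓; |DZ| = 3.200 ✗.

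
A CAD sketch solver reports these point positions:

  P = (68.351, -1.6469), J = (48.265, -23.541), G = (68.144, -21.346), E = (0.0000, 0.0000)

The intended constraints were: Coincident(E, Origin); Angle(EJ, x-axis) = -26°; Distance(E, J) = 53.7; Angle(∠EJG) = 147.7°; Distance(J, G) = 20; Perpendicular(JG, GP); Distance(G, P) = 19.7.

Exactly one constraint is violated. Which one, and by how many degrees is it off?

Perpendicular(JG, GP) — off by 6.90°.

E = (0.00, 0.00) ✓; EJ at -26.00° ✓; |EJ| = 53.70 ✓; ∠EJG = 147.7° ✓; |JG| = 20.00 ✓; ∠(JG, GP) = 83.10° ✗; |GP| = 19.70 ✓.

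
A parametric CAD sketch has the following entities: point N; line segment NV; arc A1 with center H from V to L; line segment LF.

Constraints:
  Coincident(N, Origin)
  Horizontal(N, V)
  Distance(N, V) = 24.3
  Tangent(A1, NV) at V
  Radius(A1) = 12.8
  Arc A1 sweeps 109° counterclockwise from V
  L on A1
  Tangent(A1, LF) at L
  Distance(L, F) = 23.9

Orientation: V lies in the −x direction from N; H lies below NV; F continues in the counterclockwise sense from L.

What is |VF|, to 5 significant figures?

39.800

N is at the origin; NV is horizontal with |NV| = 24.3 and V on the −x side, so V = (-24.300, 0.0000). Tangency of A1 to NV means the radius HV is perpendicular to NV, so H = V + (0, -12.8) = (-24.300, -12.800). On A1, V sits at bearing 90° from H; a 109° counterclockwise sweep puts L at bearing 199°, so L = H + 12.8·(cos 199°, sin 199°) = (-36.403, -16.967). A1 meets LF tangentially, so HL is at right angles to LF, so LF runs along (−sin 199°, cos 199°); with |LF| = 23.9, F = (-28.622, -39.565). Then |VF| = |F − V| = 39.800.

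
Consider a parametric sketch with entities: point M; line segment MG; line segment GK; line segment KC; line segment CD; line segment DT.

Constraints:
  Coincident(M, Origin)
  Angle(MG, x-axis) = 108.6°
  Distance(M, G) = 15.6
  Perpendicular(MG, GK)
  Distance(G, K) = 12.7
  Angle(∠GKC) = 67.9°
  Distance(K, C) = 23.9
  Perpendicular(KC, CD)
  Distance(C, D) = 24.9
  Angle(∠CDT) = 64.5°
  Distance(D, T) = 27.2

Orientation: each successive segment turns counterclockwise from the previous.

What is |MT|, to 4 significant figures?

21.18

M is at the origin; MG runs at 108.6° with length 15.6, so G = (-4.976, 14.79). MG ⟂ GK, so GK runs at -161.4°; with |GK| = 12.7, K = (-17.01, 10.73). ∠GKC = 67.9° gives KC at -49.30° from the x-axis; with |KC| = 23.9, C = (-1.427, -7.385). KC is perpendicular to CD, so CD runs at 40.70°; with |CD| = 24.9, D = (17.45, 8.852). ∠CDT = 64.5° gives DT at 156.2° from the x-axis; with |DT| = 27.2, T = (-7.437, 19.83). Then |MT| = |T − M| = 21.18.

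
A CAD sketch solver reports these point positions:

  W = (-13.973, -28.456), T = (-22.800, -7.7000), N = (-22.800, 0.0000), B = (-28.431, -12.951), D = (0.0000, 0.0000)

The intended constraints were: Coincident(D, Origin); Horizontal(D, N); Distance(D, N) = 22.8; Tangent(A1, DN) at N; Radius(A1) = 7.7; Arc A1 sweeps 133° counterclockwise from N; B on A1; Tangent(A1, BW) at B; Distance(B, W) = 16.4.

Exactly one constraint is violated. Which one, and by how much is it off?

Distance(B, W) = 16.4 — off by 4.80.

D = (0.00, 0.00) ✓; D.y = 0.00, N.y = 0.00 ✓; |DN| = 22.80 ✓; ∠(TN, ND) = 90.00° ✓; |TN| = 7.700 ✓; bearing(T→B) − bearing(T→N) = 133.0° ✓; |TB| = 7.699 ✓; ∠(TB, BW) = 90.00° ✓; |BW| = 21.20 ✗.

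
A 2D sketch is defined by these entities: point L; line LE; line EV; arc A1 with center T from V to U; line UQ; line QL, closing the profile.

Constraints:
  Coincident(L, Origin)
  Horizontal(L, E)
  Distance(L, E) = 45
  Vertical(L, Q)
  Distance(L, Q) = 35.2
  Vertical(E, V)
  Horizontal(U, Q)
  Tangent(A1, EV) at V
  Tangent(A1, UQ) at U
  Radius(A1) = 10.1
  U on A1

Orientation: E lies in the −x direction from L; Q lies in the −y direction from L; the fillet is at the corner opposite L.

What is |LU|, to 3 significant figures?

49.6

The virtual corner opposite L is at (-45.0, -35.2). Since A1 is tangent to EV there, TV ⟂ EV and since A1 is tangent to UQ there, TU ⟂ UQ, with radius 10.1, so the center T sits 10.1 in from both sides at T = (-34.9, -25.1). That places the tangent points at V = (-45.0, -25.1) on EV and U = (-34.9, -35.2) on UQ. Then |LU| = |U − L| = 49.6.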